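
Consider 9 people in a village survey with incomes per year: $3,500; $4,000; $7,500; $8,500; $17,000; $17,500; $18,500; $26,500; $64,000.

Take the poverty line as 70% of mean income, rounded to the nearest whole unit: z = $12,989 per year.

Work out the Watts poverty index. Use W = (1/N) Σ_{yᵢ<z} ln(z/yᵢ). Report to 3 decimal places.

0.385

Below the line: $3,500, $4,000, $7,500, $8,500 (q = 4 of N = 9).
Log gaps: ln(12989/3500) = 1.3113; ln(12989/4000) = 1.1778; ln(12989/7500) = 0.5492; ln(12989/8500) = 0.4240.
W = 3.462385 / 9 = 0.385.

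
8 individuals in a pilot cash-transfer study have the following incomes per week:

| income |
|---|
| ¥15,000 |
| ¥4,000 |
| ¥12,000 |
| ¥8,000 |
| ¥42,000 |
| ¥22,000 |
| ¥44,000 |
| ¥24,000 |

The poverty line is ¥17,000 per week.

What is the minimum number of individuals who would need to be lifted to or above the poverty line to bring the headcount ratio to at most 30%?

4 of the 8 individuals are poor, so H = 4/8 = 0.500.
A headcount ratio of at most 30% allows at most ⌊0.30 × 8⌋ = 2 poor individuals.
So at least 4 − 2 = 2 must be lifted.

2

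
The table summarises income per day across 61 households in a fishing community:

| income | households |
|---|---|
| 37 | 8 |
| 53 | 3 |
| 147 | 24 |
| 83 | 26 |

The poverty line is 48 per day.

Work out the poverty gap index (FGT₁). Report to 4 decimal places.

Below the line: 8×37 (q = 8 of N = 61).
Relative gaps: (48−37)/48 = 0.2292 (×8).
Sum of shortfalls = 1.833333; P₁ averages over all N: 1.833333 / 61 = 0.0301.

0.0301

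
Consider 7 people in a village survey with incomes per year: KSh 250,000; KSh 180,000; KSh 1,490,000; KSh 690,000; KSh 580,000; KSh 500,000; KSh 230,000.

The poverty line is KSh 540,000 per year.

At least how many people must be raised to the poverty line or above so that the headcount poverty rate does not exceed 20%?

Currently q = 4 of N = 7 are below the line (H = 0.571).
A headcount ratio of at most 20% allows at most ⌊0.20 × 7⌋ = 1 poor people.
So at least 4 − 1 = 3 must be lifted.

3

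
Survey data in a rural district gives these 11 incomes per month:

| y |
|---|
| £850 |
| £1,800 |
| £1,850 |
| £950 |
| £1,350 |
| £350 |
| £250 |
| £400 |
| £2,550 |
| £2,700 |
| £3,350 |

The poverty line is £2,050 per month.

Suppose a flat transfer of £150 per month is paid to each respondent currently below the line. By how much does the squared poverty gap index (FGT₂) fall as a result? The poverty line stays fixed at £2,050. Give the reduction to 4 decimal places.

Before: below the line — £250, £350, £400, £850, £950, £1,350, £1,800, £1,850; squared poverty gap index (FGT₂) = 0.261641.
After the £150 transfer: below the line — £400, £500, £550, £1,000, £1,100, £1,500, £1,950, £2,000; squared poverty gap index (FGT₂) = 0.209724.
Reduction = 0.261641 − 0.209724 = 0.0519.

0.0519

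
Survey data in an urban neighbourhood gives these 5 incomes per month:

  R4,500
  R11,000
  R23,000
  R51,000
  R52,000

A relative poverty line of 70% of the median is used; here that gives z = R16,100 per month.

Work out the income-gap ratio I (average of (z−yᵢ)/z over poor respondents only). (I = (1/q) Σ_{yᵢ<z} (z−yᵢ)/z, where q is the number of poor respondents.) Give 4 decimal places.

Below the line: R4,500, R11,000 (q = 2 of N = 5).
Relative gaps: 0.7205, 0.3168; sum = 1.037267.
The income-gap ratio divides by q (the poor only): 1.037267 / 2 = 0.5186.

0.5186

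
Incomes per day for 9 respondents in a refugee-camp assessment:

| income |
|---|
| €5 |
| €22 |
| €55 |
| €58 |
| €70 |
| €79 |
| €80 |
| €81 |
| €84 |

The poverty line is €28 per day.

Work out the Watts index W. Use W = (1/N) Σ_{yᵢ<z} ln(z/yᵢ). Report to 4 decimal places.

Below the line: €5, €22 (q = 2 of N = 9).
Log shortfalls: ln(28/5) = 1.7228; ln(28/22) = 0.2412.
W = 1.963929 / 9 = 0.2182.

0.2182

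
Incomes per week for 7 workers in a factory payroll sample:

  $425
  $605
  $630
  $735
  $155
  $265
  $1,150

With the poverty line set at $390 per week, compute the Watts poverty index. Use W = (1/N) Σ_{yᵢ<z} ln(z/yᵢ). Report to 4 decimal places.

0.1870

Incomes under z: $155, $265 (q = 2 of N = 7).
Log gaps: ln(390/155) = 0.9227; ln(390/265) = 0.3864.
W = 1.309139 / 7 = 0.1870.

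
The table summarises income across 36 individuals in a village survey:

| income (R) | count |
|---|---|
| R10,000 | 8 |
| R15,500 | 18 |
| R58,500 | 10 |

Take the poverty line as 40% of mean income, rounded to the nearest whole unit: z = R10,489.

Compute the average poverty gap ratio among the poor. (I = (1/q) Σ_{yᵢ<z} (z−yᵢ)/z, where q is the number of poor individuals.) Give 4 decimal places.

Below the line: 8×R10,000 (q = 8 of N = 36).
Shortfall ratios (z−y)/z: 0.0466 (×8); sum = 0.372962.
I averages over the q = 8 poor units only: 0.372962 / 8 = 0.0466.

0.0466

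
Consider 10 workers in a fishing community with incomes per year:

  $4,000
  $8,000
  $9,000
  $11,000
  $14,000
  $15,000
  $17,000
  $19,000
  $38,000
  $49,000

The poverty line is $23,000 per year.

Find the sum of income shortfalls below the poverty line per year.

Incomes under z: $4,000, $8,000, $9,000, $11,000, $14,000, $15,000, $17,000, $19,000 (q = 8 of N = 10).
Individual gaps: 23000−4000 = 19000; 23000−8000 = 15000; 23000−9000 = 14000; 23000−11000 = 12000; 23000−14000 = 9000; 23000−15000 = 8000; 23000−17000 = 6000; 23000−19000 = 4000.
Aggregate gap = $87,000.

$87,000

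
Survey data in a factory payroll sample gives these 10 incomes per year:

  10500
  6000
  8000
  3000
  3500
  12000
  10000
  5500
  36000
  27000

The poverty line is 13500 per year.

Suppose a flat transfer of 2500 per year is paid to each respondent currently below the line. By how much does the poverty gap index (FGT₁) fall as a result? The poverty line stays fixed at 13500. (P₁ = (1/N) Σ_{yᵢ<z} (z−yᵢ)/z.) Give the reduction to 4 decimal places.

0.1407

Before: below the line — 3000, 3500, 5500, 6000, 8000, 10000, 10500, 12000; poverty gap index (FGT₁) = 0.366667.
After the 2500 transfer: below the line — 5500, 6000, 8000, 8500, 10500, 12500, 13000; poverty gap index (FGT₁) = 0.225926.
Reduction = 0.366667 − 0.225926 = 0.1407.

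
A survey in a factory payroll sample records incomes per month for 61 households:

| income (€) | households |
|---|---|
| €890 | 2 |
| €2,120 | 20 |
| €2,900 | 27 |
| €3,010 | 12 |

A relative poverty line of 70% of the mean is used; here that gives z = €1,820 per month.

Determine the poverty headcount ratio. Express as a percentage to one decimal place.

3.3%

2 of the 61 households have income below €1,820.
H = 2/61 = 3.3%.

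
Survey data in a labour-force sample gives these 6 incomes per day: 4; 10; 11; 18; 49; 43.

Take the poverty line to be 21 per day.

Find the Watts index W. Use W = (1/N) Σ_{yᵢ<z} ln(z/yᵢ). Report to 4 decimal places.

Incomes under z: 4, 10, 11, 18 (q = 4 of N = 6).
Log shortfalls: ln(21/4) = 1.6582; ln(21/10) = 0.7419; ln(21/11) = 0.6466; ln(21/18) = 0.1542.
W = 3.200943 / 6 = 0.5335.

0.5335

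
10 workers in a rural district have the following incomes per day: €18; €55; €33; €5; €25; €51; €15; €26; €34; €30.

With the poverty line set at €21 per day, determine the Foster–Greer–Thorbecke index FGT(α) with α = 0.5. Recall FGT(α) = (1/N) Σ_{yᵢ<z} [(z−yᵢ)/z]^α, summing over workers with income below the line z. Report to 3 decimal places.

Incomes under z: €5, €15, €18 (q = 3 of N = 10).
Relative gaps: (21−5)/21 = 0.7619; (21−15)/21 = 0.2857; (21−18)/21 = 0.1429.
Raised to α = 0.5: 0.87287; 0.53452; 0.37796.
Sum = 1.785359; FGT(0.5) = 1.785359 / 10 = 0.179.

0.179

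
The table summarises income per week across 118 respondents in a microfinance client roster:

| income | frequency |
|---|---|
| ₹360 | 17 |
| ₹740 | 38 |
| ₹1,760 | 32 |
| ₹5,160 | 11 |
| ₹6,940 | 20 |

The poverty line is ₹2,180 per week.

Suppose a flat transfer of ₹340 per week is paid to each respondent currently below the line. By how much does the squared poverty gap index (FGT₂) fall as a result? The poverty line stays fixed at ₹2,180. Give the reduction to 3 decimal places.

0.102

Before: below the line — 17×₹360, 38×₹740, 32×₹1,760; squared poverty gap index (FGT₂) = 0.25099.
After the ₹340 transfer: below the line — 17×₹700, 38×₹1,080, 32×₹2,100; squared poverty gap index (FGT₂) = 0.14876.
Reduction = 0.25099 − 0.14876 = 0.102.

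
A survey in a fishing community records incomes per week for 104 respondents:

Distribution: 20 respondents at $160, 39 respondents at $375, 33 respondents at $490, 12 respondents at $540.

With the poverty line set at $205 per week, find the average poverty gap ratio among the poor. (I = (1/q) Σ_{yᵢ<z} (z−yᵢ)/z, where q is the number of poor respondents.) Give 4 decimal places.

Below the line: 20×$160 (q = 20 of N = 104).
Relative gaps: 0.2195 (×20); sum = 4.390244.
The income-gap ratio divides by q (the poor only): 4.390244 / 20 = 0.2195.

0.2195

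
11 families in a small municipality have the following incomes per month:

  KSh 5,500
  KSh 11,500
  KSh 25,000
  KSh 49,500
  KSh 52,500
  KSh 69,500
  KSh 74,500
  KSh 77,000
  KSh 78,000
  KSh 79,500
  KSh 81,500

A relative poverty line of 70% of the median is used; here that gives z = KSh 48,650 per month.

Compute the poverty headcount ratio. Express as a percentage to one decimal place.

27.3%

3 of the 11 families have income below KSh 48,650.
H = 3/11 = 27.3%.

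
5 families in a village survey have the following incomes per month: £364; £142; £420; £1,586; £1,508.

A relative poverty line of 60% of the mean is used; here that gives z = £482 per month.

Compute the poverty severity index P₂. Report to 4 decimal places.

Incomes under z: £142, £364, £420 (q = 3 of N = 5).
Normalized shortfalls: (482−142)/482 = 0.7054; (482−364)/482 = 0.2448; (482−420)/482 = 0.1286.
Squared: 0.4976; 0.0599; 0.0165.
Sum = 0.574060; P₂ = 0.574060 / 5 = 0.1148.

0.1148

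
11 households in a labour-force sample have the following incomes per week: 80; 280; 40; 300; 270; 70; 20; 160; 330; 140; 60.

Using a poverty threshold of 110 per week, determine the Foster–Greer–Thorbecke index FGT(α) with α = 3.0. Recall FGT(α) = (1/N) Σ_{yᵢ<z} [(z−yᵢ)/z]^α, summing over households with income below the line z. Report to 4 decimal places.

Poor units: 20, 40, 60, 70, 80 (q = 5 of N = 11).
Gap ratios (z−y)/z: (110−20)/110 = 0.8182; (110−40)/110 = 0.6364; (110−60)/110 = 0.4545; (110−70)/110 = 0.3636; (110−80)/110 = 0.2727.
Raised to α = 3.0: 0.54771; 0.25770; 0.09391; 0.04808; 0.02029.
Sum = 0.967693; FGT(3.0) = 0.967693 / 11 = 0.0880.

0.0880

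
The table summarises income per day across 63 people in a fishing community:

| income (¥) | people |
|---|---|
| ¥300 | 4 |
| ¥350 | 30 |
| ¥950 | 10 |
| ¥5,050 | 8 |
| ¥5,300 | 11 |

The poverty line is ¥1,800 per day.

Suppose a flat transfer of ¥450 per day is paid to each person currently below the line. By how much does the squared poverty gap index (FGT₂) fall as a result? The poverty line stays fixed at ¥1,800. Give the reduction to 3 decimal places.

0.212

Before: below the line — 4×¥300, 30×¥350, 10×¥950; squared poverty gap index (FGT₂) = 0.38850.
After the ¥450 transfer: below the line — 4×¥750, 30×¥800, 10×¥1,400; squared poverty gap index (FGT₂) = 0.17642.
Reduction = 0.38850 − 0.17642 = 0.212.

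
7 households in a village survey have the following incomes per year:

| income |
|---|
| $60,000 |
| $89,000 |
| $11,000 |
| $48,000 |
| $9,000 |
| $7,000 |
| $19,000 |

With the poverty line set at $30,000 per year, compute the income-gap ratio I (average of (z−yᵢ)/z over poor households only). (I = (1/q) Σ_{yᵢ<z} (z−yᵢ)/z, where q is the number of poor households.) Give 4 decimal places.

0.6167

Incomes under z: $7,000, $9,000, $11,000, $19,000 (q = 4 of N = 7).
Shortfall ratios (z−y)/z: 0.7667, 0.7000, 0.6333, 0.3667; sum = 2.466667.
I averages over the q = 4 poor units only: 2.466667 / 4 = 0.6167.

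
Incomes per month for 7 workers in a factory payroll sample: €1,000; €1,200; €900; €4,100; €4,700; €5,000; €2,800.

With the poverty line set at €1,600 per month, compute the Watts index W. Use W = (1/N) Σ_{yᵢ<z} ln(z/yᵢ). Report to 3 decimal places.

Poor units: €900, €1,000, €1,200 (q = 3 of N = 7).
Log gaps: ln(1600/900) = 0.5754; ln(1600/1000) = 0.4700; ln(1600/1200) = 0.2877.
W = 1.333050 / 7 = 0.190.

0.190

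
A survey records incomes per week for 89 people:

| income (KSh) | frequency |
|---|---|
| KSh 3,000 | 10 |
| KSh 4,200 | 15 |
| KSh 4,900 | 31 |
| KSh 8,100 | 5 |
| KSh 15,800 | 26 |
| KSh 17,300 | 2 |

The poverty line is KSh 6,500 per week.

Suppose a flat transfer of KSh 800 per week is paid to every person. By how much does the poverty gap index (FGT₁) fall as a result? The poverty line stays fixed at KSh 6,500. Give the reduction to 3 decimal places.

Before: below the line — 10×KSh 3,000, 15×KSh 4,200, 31×KSh 4,900; poverty gap index (FGT₁) = 0.20588.
After the KSh 800 transfer: below the line — 10×KSh 3,800, 15×KSh 5,000, 31×KSh 5,700; poverty gap index (FGT₁) = 0.12844.
Reduction = 0.20588 − 0.12844 = 0.077.

0.077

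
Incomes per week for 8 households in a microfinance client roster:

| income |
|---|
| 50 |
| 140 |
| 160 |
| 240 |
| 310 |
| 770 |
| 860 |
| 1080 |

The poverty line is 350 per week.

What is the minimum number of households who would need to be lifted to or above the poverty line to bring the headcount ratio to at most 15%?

5 of the 8 households are poor, so H = 5/8 = 0.625.
A headcount ratio of at most 15% allows at most ⌊0.15 × 8⌋ = 1 poor households.
So at least 5 − 1 = 4 must be lifted.

4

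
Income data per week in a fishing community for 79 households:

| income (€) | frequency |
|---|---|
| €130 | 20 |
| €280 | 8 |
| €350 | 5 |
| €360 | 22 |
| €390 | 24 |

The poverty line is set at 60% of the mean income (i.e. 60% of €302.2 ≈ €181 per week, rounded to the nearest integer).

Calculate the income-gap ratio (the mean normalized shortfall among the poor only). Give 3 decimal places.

Below the line: 20×€130 (q = 20 of N = 79).
Relative gaps: 0.2818 (×20); sum = 5.635359.
I averages over the q = 20 poor units only: 5.635359 / 20 = 0.282.

0.282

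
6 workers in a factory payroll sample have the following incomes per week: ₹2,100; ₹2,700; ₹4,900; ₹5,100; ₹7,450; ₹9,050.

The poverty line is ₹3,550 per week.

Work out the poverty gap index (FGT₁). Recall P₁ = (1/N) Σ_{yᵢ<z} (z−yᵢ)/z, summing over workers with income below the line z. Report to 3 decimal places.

0.108

Below the line: ₹2,100, ₹2,700 (q = 2 of N = 6).
Relative gaps: (3550−2100)/3550 = 0.4085; (3550−2700)/3550 = 0.2394.
Sum of shortfalls = 0.647887; P₁ averages over all N: 0.647887 / 6 = 0.108.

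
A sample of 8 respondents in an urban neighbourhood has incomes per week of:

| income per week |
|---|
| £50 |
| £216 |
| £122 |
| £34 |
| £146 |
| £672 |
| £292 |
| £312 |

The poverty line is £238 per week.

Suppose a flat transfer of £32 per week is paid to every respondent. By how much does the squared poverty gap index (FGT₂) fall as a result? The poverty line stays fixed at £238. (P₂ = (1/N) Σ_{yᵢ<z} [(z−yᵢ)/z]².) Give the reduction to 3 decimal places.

0.077

Before: below the line — £34, £50, £122, £146, £216; squared poverty gap index (FGT₂) = 0.21927.
After the £32 transfer: below the line — £66, £82, £154, £178; squared poverty gap index (FGT₂) = 0.14250.
Reduction = 0.21927 − 0.14250 = 0.077.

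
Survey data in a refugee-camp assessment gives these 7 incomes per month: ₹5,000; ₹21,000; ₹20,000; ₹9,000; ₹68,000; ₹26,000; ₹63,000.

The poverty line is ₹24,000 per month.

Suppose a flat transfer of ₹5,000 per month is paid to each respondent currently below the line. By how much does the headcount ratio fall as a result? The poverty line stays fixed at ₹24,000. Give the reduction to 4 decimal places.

0.2857

Before: below the line — ₹5,000, ₹9,000, ₹20,000, ₹21,000; headcount ratio = 0.571429.
After the ₹5,000 transfer: below the line — ₹10,000, ₹14,000; headcount ratio = 0.285714.
Reduction = 0.571429 − 0.285714 = 0.2857.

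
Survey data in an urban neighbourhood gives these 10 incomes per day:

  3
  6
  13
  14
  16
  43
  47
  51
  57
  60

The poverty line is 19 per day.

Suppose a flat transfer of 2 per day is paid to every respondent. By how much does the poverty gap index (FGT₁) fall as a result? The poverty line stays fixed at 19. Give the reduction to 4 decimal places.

0.0526

Before: below the line — 3, 6, 13, 14, 16; poverty gap index (FGT₁) = 0.226316.
After the 2 transfer: below the line — 5, 8, 15, 16, 18; poverty gap index (FGT₁) = 0.173684.
Reduction = 0.226316 − 0.173684 = 0.0526.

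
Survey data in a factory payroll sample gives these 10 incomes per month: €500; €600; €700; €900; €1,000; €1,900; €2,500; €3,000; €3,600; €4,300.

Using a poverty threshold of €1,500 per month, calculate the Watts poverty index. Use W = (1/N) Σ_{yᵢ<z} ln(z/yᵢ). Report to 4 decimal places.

0.3693

Below z: €500, €600, €700, €900, €1,000 (q = 5 of N = 10).
Log gaps: ln(1500/500) = 1.0986; ln(1500/600) = 0.9163; ln(1500/700) = 0.7621; ln(1500/900) = 0.5108; ln(1500/1000) = 0.4055.
W = 3.693334 / 10 = 0.3693.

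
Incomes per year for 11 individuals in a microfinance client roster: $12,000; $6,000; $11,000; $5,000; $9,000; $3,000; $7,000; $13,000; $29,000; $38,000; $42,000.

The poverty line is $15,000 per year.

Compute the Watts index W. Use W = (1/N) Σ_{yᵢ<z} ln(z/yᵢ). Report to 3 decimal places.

Below the line: $3,000, $5,000, $6,000, $7,000, $9,000, $11,000, $12,000, $13,000 (q = 8 of N = 11).
Log gaps: ln(15000/3000) = 1.6094; ln(15000/5000) = 1.0986; ln(15000/6000) = 0.9163; ln(15000/7000) = 0.7621; ln(15000/9000) = 0.5108; ln(15000/11000) = 0.3102; ln(15000/12000) = 0.2231; ln(15000/13000) = 0.1431.
W = 5.573706 / 11 = 0.507.

0.507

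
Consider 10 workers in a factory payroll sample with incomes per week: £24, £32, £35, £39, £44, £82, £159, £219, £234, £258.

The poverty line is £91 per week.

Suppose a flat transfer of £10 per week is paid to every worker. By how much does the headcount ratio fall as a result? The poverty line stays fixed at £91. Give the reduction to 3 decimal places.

Before: below the line — £24, £32, £35, £39, £44, £82; headcount ratio = 0.60000.
After the £10 transfer: below the line — £34, £42, £45, £49, £54; headcount ratio = 0.50000.
Reduction = 0.60000 − 0.50000 = 0.100.

0.100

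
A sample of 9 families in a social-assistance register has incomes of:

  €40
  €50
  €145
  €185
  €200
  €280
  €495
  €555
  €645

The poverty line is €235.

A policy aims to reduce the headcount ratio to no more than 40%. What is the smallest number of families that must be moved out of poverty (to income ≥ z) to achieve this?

2

Currently q = 5 of N = 9 are below the line (H = 0.556).
A headcount ratio of at most 40% allows at most ⌊0.40 × 9⌋ = 3 poor families.
So at least 5 − 3 = 2 must be lifted.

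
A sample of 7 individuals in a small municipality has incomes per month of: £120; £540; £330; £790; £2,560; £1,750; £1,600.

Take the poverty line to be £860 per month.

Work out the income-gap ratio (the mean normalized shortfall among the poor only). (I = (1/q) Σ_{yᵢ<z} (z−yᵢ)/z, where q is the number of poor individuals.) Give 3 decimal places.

0.483

Below z: £120, £330, £540, £790 (q = 4 of N = 7).
Shortfall ratios (z−y)/z: 0.8605, 0.6163, 0.3721, 0.0814; sum = 1.930233.
I averages over the q = 4 poor units only: 1.930233 / 4 = 0.483.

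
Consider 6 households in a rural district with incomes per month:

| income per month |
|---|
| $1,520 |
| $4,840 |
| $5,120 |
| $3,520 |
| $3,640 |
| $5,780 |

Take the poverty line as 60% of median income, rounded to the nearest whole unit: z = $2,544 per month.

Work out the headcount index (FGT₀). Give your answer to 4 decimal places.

0.1667

1 of the 6 households have income below $2,544.
H = 1/6 = 0.1667.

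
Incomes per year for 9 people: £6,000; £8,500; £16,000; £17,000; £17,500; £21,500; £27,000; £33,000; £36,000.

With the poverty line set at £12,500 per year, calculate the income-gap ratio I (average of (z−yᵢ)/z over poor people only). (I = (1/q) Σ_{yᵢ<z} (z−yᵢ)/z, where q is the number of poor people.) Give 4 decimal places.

0.4200

Below the line: £6,000, £8,500 (q = 2 of N = 9).
Shortfall ratios (z−y)/z: 0.5200, 0.3200; sum = 0.840000.
The income-gap ratio divides by q (the poor only): 0.840000 / 2 = 0.4200.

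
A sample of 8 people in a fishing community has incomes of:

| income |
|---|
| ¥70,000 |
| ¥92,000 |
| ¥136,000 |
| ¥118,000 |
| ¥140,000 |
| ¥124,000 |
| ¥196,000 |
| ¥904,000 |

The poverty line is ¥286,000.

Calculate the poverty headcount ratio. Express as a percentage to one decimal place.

87.5%

7 of the 8 people have income below ¥286,000.
H = 7/8 = 87.5%.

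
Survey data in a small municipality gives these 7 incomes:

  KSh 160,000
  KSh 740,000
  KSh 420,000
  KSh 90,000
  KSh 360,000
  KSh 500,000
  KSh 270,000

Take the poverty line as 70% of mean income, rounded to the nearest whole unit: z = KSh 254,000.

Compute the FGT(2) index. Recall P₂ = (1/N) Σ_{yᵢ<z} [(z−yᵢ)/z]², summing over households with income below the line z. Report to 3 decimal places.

Incomes under z: KSh 90,000, KSh 160,000 (q = 2 of N = 7).
Normalized shortfalls: (254000−90000)/254000 = 0.6457; (254000−160000)/254000 = 0.3701.
Squared: 0.4169; 0.1370.
Sum = 0.553847; P₂ = 0.553847 / 7 = 0.079.

0.079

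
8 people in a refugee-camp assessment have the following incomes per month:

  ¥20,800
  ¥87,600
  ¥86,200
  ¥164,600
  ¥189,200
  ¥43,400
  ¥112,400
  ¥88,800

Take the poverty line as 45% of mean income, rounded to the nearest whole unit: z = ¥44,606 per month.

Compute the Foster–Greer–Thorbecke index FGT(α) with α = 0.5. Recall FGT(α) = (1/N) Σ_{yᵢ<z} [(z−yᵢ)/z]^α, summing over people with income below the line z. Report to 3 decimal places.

0.112

Below the line: ¥20,800, ¥43,400 (q = 2 of N = 8).
Gap ratios (z−y)/z: (44606−20800)/44606 = 0.5337; (44606−43400)/44606 = 0.0270.
Raised to α = 0.5: 0.73054; 0.16443.
Sum = 0.894973; FGT(0.5) = 0.894973 / 8 = 0.112.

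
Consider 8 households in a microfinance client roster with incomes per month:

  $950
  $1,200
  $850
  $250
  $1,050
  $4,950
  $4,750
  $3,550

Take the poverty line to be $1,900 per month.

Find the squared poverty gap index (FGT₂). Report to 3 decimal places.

0.206

Below the line: $250, $850, $950, $1,050, $1,200 (q = 5 of N = 8).
Relative gaps: (1900−250)/1900 = 0.8684; (1900−850)/1900 = 0.5526; (1900−950)/1900 = 0.5000; (1900−1050)/1900 = 0.4474; (1900−1200)/1900 = 0.3684.
Squared: 0.7542; 0.3054; 0.2500; 0.2001; 0.1357.
Sum = 1.645429; P₂ = 1.645429 / 8 = 0.206.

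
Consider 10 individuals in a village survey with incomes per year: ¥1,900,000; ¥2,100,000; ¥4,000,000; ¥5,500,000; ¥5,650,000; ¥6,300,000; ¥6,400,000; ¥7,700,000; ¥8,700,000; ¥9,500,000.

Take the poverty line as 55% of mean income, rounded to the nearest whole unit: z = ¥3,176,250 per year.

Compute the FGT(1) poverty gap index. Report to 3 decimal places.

Below the line: ¥1,900,000, ¥2,100,000 (q = 2 of N = 10).
Gap ratios (z−y)/z: (3176250−1900000)/3176250 = 0.4018; (3176250−2100000)/3176250 = 0.3388.
Sum of shortfalls = 0.740653; P₁ averages over all N: 0.740653 / 10 = 0.074.

0.074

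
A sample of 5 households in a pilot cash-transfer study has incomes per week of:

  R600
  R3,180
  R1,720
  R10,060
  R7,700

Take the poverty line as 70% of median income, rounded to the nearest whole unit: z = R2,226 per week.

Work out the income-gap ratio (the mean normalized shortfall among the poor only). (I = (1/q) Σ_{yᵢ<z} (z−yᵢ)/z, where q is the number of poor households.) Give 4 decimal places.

Poor units: R600, R1,720 (q = 2 of N = 5).
Shortfall ratios (z−y)/z: 0.7305, 0.2273; sum = 0.957772.
The income-gap ratio divides by q (the poor only): 0.957772 / 2 = 0.4789.

0.4789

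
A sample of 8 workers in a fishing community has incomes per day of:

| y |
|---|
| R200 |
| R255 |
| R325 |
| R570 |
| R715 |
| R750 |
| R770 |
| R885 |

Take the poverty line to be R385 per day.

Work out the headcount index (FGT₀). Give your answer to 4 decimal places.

0.3750

3 of the 8 workers have income below R385.
H = 3/8 = 0.3750.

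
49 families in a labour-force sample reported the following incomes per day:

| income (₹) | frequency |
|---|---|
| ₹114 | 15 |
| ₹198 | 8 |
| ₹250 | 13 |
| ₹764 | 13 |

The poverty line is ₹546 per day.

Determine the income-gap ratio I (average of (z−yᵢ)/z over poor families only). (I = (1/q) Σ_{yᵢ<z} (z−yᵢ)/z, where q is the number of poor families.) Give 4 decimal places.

Below z: 15×₹114, 8×₹198, 13×₹250 (q = 36 of N = 49).
Shortfall ratios (z−y)/z: 0.7912 (×15), 0.6374 (×8), 0.5421 (×13); sum = 24.014652.
I averages over the q = 36 poor units only: 24.014652 / 36 = 0.6671.

0.6671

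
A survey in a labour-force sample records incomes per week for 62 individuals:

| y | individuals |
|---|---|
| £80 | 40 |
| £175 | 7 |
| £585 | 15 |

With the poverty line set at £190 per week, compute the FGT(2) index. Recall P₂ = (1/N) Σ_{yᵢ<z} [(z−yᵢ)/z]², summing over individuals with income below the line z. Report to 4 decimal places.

0.2169

Poor units: 40×£80, 7×£175 (q = 47 of N = 62).
Gap ratios (z−y)/z: (190−80)/190 = 0.5789 (×40); (190−175)/190 = 0.0789 (×7).
Squared: 0.3352 (×40); 0.0062 (×7).
Sum = 13.450831; P₂ = 13.450831 / 62 = 0.2169.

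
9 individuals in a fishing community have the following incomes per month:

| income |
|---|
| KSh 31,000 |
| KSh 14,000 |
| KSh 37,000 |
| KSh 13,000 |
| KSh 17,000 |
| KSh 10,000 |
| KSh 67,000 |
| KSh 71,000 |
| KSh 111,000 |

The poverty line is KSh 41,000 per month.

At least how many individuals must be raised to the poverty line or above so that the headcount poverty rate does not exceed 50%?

2

Currently q = 6 of N = 9 are below the line (H = 0.667).
A headcount ratio of at most 50% allows at most ⌊0.50 × 9⌋ = 4 poor individuals.
So at least 6 − 4 = 2 must be lifted.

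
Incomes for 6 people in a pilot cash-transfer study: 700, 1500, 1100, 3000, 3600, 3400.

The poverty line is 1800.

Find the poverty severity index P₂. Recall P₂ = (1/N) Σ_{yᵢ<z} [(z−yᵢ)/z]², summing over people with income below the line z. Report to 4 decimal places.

0.0921

Poor units: 700, 1100, 1500 (q = 3 of N = 6).
Normalized shortfalls: (1800−700)/1800 = 0.6111; (1800−1100)/1800 = 0.3889; (1800−1500)/1800 = 0.1667.
Squared: 0.3735; 0.1512; 0.0278.
Sum = 0.552469; P₂ = 0.552469 / 6 = 0.0921.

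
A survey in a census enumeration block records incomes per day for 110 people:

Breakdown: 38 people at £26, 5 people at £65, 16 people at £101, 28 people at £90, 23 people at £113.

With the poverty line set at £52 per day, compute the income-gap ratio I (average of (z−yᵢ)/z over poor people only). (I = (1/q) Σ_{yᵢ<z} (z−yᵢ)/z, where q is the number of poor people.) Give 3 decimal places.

Below z: 38×£26 (q = 38 of N = 110).
Relative gaps: 0.5000 (×38); sum = 19.000000.
I averages over the q = 38 poor units only: 19.000000 / 38 = 0.500.

0.500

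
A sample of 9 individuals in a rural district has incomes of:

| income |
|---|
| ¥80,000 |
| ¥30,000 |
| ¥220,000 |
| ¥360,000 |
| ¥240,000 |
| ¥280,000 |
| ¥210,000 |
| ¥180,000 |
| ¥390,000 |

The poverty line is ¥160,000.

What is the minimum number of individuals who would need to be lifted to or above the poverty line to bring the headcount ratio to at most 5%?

2 of the 9 individuals are poor, so H = 2/9 = 0.222.
A headcount ratio of at most 5% allows at most ⌊0.05 × 9⌋ = 0 poor individuals.
So at least 2 − 0 = 2 must be lifted.

2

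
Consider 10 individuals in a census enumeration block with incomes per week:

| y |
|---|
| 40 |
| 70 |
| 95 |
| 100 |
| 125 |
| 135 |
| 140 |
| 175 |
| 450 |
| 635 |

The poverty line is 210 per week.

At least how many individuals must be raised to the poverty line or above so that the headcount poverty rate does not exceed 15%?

7

Currently q = 8 of N = 10 are below the line (H = 0.800).
A headcount ratio of at most 15% allows at most ⌊0.15 × 10⌋ = 1 poor individuals.
So at least 8 − 1 = 7 must be lifted.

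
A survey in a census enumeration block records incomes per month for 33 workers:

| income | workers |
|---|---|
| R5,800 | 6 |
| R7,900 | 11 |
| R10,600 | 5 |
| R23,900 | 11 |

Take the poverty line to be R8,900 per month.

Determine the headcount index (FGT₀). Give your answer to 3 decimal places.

17 of the 33 workers have income below R8,900.
H = 17/33 = 0.515.

0.515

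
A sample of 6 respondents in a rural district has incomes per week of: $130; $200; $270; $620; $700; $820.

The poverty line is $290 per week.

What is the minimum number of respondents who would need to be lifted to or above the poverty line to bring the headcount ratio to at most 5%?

3

3 of the 6 respondents are poor, so H = 3/6 = 0.500.
A headcount ratio of at most 5% allows at most ⌊0.05 × 6⌋ = 0 poor respondents.
So at least 3 − 0 = 3 must be lifted.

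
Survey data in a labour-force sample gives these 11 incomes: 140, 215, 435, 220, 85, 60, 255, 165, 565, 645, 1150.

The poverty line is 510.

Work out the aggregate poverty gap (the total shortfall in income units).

2505

Below the line: 60, 85, 140, 165, 215, 220, 255, 435 (q = 8 of N = 11).
Individual gaps: 510−60 = 450; 510−85 = 425; 510−140 = 370; 510−165 = 345; 510−215 = 295; 510−220 = 290; 510−255 = 255; 510−435 = 75.
Aggregate gap = 2505.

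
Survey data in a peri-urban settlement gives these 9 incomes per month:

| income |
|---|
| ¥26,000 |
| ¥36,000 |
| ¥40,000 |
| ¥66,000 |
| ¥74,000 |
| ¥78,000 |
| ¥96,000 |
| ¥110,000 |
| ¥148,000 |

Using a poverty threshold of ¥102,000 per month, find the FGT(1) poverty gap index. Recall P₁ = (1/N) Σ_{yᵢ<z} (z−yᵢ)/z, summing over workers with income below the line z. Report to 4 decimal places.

0.3246

Incomes under z: ¥26,000, ¥36,000, ¥40,000, ¥66,000, ¥74,000, ¥78,000, ¥96,000 (q = 7 of N = 9).
Shortfall ratios: (102000−26000)/102000 = 0.7451; (102000−36000)/102000 = 0.6471; (102000−40000)/102000 = 0.6078; (102000−66000)/102000 = 0.3529; (102000−74000)/102000 = 0.2745; (102000−78000)/102000 = 0.2353; (102000−96000)/102000 = 0.0588.
Sum of shortfalls = 2.921569; P₁ averages over all N: 2.921569 / 9 = 0.3246.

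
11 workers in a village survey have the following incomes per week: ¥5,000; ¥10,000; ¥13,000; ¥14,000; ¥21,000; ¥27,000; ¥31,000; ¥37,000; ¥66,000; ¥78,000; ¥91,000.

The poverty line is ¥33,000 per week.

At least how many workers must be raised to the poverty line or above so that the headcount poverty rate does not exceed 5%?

Currently q = 7 of N = 11 are below the line (H = 0.636).
A headcount ratio of at most 5% allows at most ⌊0.05 × 11⌋ = 0 poor workers.
So at least 7 − 0 = 7 must be lifted.

7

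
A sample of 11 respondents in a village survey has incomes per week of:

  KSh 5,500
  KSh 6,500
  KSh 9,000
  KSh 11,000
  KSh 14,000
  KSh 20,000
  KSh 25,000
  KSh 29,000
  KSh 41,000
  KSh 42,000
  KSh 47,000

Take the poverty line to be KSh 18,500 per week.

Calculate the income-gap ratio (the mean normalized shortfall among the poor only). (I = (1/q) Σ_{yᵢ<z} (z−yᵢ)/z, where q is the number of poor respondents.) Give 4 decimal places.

Below the line: KSh 5,500, KSh 6,500, KSh 9,000, KSh 11,000, KSh 14,000 (q = 5 of N = 11).
Shortfall ratios (z−y)/z: 0.7027, 0.6486, 0.5135, 0.4054, 0.2432; sum = 2.513514.
The income-gap ratio divides by q (the poor only): 2.513514 / 5 = 0.5027.

0.5027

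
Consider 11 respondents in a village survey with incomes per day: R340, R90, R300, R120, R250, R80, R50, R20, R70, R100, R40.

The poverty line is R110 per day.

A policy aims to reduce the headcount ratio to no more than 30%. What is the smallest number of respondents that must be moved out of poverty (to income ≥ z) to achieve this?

Currently q = 7 of N = 11 are below the line (H = 0.636).
A headcount ratio of at most 30% allows at most ⌊0.30 × 11⌋ = 3 poor respondents.
So at least 7 − 3 = 4 must be lifted.

4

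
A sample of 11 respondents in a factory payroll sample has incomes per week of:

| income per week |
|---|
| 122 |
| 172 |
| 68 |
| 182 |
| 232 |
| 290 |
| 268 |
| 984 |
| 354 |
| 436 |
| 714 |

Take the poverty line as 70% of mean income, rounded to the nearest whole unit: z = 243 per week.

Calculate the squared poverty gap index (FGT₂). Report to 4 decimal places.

0.0834

Below z: 68, 122, 172, 182, 232 (q = 5 of N = 11).
Shortfall ratios: (243−68)/243 = 0.7202; (243−122)/243 = 0.4979; (243−172)/243 = 0.2922; (243−182)/243 = 0.2510; (243−232)/243 = 0.0453.
Squared: 0.5186; 0.2479; 0.0854; 0.0630; 0.0020.
Sum = 0.917018; P₂ = 0.917018 / 11 = 0.0834.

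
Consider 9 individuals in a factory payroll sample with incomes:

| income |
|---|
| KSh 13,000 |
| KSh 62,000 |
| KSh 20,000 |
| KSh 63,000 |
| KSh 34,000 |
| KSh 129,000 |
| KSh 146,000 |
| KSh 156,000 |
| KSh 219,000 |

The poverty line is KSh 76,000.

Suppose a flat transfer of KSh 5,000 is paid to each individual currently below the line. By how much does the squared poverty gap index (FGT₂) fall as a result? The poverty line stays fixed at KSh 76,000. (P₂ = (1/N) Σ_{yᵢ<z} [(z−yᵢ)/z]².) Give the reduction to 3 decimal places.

Before: below the line — KSh 13,000, KSh 20,000, KSh 34,000, KSh 62,000, KSh 63,000; squared poverty gap index (FGT₂) = 0.17763.
After the KSh 5,000 transfer: below the line — KSh 18,000, KSh 25,000, KSh 39,000, KSh 67,000, KSh 68,000; squared poverty gap index (FGT₂) = 0.14387.
Reduction = 0.17763 − 0.14387 = 0.034.

0.034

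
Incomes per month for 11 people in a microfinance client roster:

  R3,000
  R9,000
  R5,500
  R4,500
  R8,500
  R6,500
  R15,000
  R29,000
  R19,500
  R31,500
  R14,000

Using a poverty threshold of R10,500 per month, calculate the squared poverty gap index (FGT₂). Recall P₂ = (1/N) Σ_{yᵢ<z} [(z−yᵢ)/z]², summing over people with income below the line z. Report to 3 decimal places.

0.115

Poor units: R3,000, R4,500, R5,500, R6,500, R8,500, R9,000 (q = 6 of N = 11).
Shortfall ratios: (10500−3000)/10500 = 0.7143; (10500−4500)/10500 = 0.5714; (10500−5500)/10500 = 0.4762; (10500−6500)/10500 = 0.3810; (10500−8500)/10500 = 0.1905; (10500−9000)/10500 = 0.1429.
Squared: 0.5102; 0.3265; 0.2268; 0.1451; 0.0363; 0.0204.
Sum = 1.265306; P₂ = 1.265306 / 11 = 0.115.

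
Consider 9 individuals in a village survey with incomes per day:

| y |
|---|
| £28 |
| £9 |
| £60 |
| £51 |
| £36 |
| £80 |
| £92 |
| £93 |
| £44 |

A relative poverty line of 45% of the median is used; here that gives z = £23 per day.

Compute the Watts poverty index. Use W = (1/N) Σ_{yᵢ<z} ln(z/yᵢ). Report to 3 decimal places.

0.104

Poor units: £9 (q = 1 of N = 9).
Log gaps: ln(23/9) = 0.9383.
W = 0.938270 / 9 = 0.104.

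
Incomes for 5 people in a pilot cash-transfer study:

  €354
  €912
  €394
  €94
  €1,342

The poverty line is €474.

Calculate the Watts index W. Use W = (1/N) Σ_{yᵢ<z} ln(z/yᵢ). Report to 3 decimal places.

Below the line: €94, €354, €394 (q = 3 of N = 5).
Log gaps: ln(474/94) = 1.6179; ln(474/354) = 0.2919; ln(474/394) = 0.1849.
W = 2.094679 / 5 = 0.419.

0.419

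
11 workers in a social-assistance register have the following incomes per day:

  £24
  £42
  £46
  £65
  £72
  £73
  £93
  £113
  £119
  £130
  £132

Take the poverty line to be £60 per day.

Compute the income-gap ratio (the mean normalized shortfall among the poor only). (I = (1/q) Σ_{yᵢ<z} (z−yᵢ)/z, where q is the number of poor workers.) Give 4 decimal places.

0.3778

Below z: £24, £42, £46 (q = 3 of N = 11).
Relative gaps: 0.6000, 0.3000, 0.2333; sum = 1.133333.
I averages over the q = 3 poor units only: 1.133333 / 3 = 0.3778.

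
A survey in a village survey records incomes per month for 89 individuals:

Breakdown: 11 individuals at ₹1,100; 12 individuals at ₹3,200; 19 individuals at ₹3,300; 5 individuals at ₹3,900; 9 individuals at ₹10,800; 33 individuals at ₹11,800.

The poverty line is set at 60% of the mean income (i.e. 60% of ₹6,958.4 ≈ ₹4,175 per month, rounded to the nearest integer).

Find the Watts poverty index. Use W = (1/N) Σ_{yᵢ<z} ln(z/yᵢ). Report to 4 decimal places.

0.2547

Below the line: 11×₹1,100, 12×₹3,200, 19×₹3,300, 5×₹3,900 (q = 47 of N = 89).
ln(z/y) terms: ln(4175/1100) = 1.3338 (×11); ln(4175/3200) = 0.2660 (×12); ln(4175/3300) = 0.2352 (×19); ln(4175/3900) = 0.0681 (×5).
W = 22.672743 / 89 = 0.2547.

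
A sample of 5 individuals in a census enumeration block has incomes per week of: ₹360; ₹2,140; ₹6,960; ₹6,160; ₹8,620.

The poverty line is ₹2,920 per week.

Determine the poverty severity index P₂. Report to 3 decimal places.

Poor units: ₹360, ₹2,140 (q = 2 of N = 5).
Gap ratios (z−y)/z: (2920−360)/2920 = 0.8767; (2920−2140)/2920 = 0.2671.
Squared: 0.7686; 0.0714.
Sum = 0.839979; P₂ = 0.839979 / 5 = 0.168.

0.168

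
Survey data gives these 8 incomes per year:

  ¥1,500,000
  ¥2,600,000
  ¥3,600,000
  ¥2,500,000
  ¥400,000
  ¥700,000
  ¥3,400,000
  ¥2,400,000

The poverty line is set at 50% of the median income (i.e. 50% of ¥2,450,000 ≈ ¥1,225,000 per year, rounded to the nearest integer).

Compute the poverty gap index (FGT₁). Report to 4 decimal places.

0.1378

Poor units: ¥400,000, ¥700,000 (q = 2 of N = 8).
Relative gaps: (1225000−400000)/1225000 = 0.6735; (1225000−700000)/1225000 = 0.4286.
Σ = 1.102041. Dividing by the full population N = 8 gives P₁ = 0.1378.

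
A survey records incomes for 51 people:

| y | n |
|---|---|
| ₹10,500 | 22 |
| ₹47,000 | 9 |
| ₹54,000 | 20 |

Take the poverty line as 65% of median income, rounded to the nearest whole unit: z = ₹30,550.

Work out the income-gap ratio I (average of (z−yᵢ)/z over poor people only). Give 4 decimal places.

Below the line: 22×₹10,500 (q = 22 of N = 51).
Shortfall ratios (z−y)/z: 0.6563 (×22); sum = 14.438625.
The income-gap ratio divides by q (the poor only): 14.438625 / 22 = 0.6563.

0.6563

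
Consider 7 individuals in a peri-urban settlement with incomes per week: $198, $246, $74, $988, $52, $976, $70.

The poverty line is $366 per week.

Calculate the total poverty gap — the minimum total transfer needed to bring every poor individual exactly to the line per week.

Below the line: $52, $70, $74, $198, $246 (q = 5 of N = 7).
Individual gaps: 366−52 = 314; 366−70 = 296; 366−74 = 292; 366−198 = 168; 366−246 = 120.
Aggregate gap = $1,190.

$1,190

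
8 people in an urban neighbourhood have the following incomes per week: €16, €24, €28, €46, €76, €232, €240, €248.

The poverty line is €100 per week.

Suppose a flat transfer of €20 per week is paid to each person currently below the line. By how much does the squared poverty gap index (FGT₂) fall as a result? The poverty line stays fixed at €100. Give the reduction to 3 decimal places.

0.130

Before: below the line — €16, €24, €28, €46, €76; squared poverty gap index (FGT₂) = 0.26885.
After the €20 transfer: below the line — €36, €44, €48, €66, €96; squared poverty gap index (FGT₂) = 0.13885.
Reduction = 0.26885 − 0.13885 = 0.130.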